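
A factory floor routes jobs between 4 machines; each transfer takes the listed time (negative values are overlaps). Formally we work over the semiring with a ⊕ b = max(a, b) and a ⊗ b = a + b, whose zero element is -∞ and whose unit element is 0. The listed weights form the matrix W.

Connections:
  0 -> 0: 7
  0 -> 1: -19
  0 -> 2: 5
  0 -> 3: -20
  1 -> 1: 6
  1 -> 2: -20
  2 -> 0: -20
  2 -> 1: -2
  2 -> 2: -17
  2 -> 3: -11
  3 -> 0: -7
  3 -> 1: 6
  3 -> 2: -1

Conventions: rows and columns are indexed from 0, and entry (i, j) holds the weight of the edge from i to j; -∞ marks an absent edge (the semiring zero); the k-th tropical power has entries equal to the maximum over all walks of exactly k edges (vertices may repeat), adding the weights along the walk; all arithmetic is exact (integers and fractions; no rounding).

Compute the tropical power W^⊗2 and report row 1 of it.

W^⊗2:
  [14, 3, 12, -6]
  [-40, 12, -14, -31]
  [-13, 4, -12, -28]
  [0, 12, -2, -12]
Answer: row 1 of W^⊗2 = [-40, 12, -14, -31]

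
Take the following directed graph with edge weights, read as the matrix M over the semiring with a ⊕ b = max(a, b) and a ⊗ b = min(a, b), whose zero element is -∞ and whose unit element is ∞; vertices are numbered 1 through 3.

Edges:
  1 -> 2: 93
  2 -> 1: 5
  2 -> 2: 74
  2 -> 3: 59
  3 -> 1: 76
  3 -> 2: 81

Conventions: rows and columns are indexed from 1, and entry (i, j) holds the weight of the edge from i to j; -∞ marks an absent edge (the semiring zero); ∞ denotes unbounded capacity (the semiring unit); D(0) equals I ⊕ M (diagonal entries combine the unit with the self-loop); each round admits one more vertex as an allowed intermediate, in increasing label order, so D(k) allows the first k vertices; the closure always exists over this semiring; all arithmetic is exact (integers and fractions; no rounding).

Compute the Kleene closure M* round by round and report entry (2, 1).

D(0):
  [∞, 93, -∞]
  [5, ∞, 59]
  [76, 81, ∞]
D(1):
  [∞, 93, -∞]
  [5, ∞, 59]
  [76, 81, ∞]
D(2):
  [∞, 93, 59]
  [5, ∞, 59]
  [76, 81, ∞]
D(3):
  [∞, 93, 59]
  [59, ∞, 59]
  [76, 81, ∞]
Answer: M*[2][1] = 59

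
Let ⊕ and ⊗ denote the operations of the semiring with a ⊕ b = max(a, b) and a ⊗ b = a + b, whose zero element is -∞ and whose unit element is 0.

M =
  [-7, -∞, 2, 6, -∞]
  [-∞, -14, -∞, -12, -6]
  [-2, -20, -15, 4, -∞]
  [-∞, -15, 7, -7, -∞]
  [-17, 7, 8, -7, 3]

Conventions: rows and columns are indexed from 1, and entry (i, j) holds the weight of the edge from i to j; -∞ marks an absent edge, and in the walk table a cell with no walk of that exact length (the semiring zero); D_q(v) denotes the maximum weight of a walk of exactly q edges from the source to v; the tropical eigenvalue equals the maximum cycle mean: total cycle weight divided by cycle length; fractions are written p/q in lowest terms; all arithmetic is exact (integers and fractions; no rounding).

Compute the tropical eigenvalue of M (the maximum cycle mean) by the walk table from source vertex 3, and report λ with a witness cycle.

q=0: [-∞, -∞, 0, -∞, -∞]
q=1: [-2, -20, -15, 4, -∞]
q=2: [-9, -11, 11, 4, -26]
q=3: [9, -9, 11, 15, -17]
q=4: [9, 0, 22, 15, -14]
q=5: [20, 2, 22, 26, -6]
Optimal cycle mean attained by: cycle 3->4->3, total 4 + 7, length 2.
Answer: λ = 11/2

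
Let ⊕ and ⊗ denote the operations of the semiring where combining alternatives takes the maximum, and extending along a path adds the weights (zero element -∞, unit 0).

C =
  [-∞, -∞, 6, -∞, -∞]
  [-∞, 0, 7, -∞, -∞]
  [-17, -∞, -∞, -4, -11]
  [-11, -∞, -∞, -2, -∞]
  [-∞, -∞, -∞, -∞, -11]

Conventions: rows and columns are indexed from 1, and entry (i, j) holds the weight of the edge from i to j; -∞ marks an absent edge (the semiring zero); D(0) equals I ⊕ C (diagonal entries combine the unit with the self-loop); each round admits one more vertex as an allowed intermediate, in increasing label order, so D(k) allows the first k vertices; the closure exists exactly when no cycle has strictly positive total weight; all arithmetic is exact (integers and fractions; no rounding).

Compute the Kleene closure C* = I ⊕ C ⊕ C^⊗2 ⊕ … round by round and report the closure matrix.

D(0):
  [0, -∞, 6, -∞, -∞]
  [-∞, 0, 7, -∞, -∞]
  [-17, -∞, 0, -4, -11]
  [-11, -∞, -∞, 0, -∞]
  [-∞, -∞, -∞, -∞, 0]
D(1):
  [0, -∞, 6, -∞, -∞]
  [-∞, 0, 7, -∞, -∞]
  [-17, -∞, 0, -4, -11]
  [-11, -∞, -5, 0, -∞]
  [-∞, -∞, -∞, -∞, 0]
D(2):
  [0, -∞, 6, -∞, -∞]
  [-∞, 0, 7, -∞, -∞]
  [-17, -∞, 0, -4, -11]
  [-11, -∞, -5, 0, -∞]
  [-∞, -∞, -∞, -∞, 0]
D(3):
  [0, -∞, 6, 2, -5]
  [-10, 0, 7, 3, -4]
  [-17, -∞, 0, -4, -11]
  [-11, -∞, -5, 0, -16]
  [-∞, -∞, -∞, -∞, 0]
D(4):
  [0, -∞, 6, 2, -5]
  [-8, 0, 7, 3, -4]
  [-15, -∞, 0, -4, -11]
  [-11, -∞, -5, 0, -16]
  [-∞, -∞, -∞, -∞, 0]
D(5):
  [0, -∞, 6, 2, -5]
  [-8, 0, 7, 3, -4]
  [-15, -∞, 0, -4, -11]
  [-11, -∞, -5, 0, -16]
  [-∞, -∞, -∞, -∞, 0]
Answer: C* = [[0, -∞, 6, 2, -5], [-8, 0, 7, 3, -4], [-15, -∞, 0, -4, -11], [-11, -∞, -5, 0, -16], [-∞, -∞, -∞, -∞, 0]]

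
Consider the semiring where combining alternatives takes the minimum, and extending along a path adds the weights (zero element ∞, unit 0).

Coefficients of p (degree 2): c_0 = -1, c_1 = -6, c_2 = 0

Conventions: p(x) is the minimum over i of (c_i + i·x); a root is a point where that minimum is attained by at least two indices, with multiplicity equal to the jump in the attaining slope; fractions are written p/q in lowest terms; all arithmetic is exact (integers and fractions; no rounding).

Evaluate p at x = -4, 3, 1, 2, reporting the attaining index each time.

p(-4) = min(-1+0·(-4)=-1, -6+1·(-4)=-10, 0+2·(-4)=-8) = -10 (attained by i=1)
p(3) = min(-1+0·3=-1, -6+1·3=-3, 0+2·3=6) = -3 (attained by i=1)
p(1) = min(-1+0·1=-1, -6+1·1=-5, 0+2·1=2) = -5 (attained by i=1)
p(2) = min(-1+0·2=-1, -6+1·2=-4, 0+2·2=4) = -4 (attained by i=1)
Answer: p(-4) = -10; p(3) = -3; p(1) = -5; p(2) = -4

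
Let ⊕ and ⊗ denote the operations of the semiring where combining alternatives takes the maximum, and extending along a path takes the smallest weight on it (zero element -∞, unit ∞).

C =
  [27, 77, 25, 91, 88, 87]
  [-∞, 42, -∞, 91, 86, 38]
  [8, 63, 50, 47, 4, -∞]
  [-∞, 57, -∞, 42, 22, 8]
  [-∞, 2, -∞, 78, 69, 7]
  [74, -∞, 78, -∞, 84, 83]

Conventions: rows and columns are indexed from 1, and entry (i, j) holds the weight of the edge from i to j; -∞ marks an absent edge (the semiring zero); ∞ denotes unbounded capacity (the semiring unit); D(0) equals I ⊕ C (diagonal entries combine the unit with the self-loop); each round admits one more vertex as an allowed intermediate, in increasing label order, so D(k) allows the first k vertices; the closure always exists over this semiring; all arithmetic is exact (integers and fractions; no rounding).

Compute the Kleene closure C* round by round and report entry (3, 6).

D(0):
  [∞, 77, 25, 91, 88, 87]
  [-∞, ∞, -∞, 91, 86, 38]
  [8, 63, ∞, 47, 4, -∞]
  [-∞, 57, -∞, ∞, 22, 8]
  [-∞, 2, -∞, 78, ∞, 7]
  [74, -∞, 78, -∞, 84, ∞]
D(1):
  [∞, 77, 25, 91, 88, 87]
  [-∞, ∞, -∞, 91, 86, 38]
  [8, 63, ∞, 47, 8, 8]
  [-∞, 57, -∞, ∞, 22, 8]
  [-∞, 2, -∞, 78, ∞, 7]
  [74, 74, 78, 74, 84, ∞]
D(2):
  [∞, 77, 25, 91, 88, 87]
  [-∞, ∞, -∞, 91, 86, 38]
  [8, 63, ∞, 63, 63, 38]
  [-∞, 57, -∞, ∞, 57, 38]
  [-∞, 2, -∞, 78, ∞, 7]
  [74, 74, 78, 74, 84, ∞]
D(3):
  [∞, 77, 25, 91, 88, 87]
  [-∞, ∞, -∞, 91, 86, 38]
  [8, 63, ∞, 63, 63, 38]
  [-∞, 57, -∞, ∞, 57, 38]
  [-∞, 2, -∞, 78, ∞, 7]
  [74, 74, 78, 74, 84, ∞]
D(4):
  [∞, 77, 25, 91, 88, 87]
  [-∞, ∞, -∞, 91, 86, 38]
  [8, 63, ∞, 63, 63, 38]
  [-∞, 57, -∞, ∞, 57, 38]
  [-∞, 57, -∞, 78, ∞, 38]
  [74, 74, 78, 74, 84, ∞]
D(5):
  [∞, 77, 25, 91, 88, 87]
  [-∞, ∞, -∞, 91, 86, 38]
  [8, 63, ∞, 63, 63, 38]
  [-∞, 57, -∞, ∞, 57, 38]
  [-∞, 57, -∞, 78, ∞, 38]
  [74, 74, 78, 78, 84, ∞]
D(6):
  [∞, 77, 78, 91, 88, 87]
  [38, ∞, 38, 91, 86, 38]
  [38, 63, ∞, 63, 63, 38]
  [38, 57, 38, ∞, 57, 38]
  [38, 57, 38, 78, ∞, 38]
  [74, 74, 78, 78, 84, ∞]
Answer: C*[3][6] = 38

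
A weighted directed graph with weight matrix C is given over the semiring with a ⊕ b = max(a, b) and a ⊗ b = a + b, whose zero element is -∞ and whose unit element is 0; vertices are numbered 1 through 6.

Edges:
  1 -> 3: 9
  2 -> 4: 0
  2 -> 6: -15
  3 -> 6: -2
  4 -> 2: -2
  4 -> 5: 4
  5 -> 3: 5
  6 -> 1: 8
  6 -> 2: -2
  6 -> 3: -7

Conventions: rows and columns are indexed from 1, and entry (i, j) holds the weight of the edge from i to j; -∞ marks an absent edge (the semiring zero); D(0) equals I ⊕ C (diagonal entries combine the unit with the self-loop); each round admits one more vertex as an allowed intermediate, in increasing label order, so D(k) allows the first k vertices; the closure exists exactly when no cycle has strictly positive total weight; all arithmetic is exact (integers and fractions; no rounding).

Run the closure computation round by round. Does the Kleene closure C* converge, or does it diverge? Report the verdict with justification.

D(0):
  [0, -∞, 9, -∞, -∞, -∞]
  [-∞, 0, -∞, 0, -∞, -15]
  [-∞, -∞, 0, -∞, -∞, -2]
  [-∞, -2, -∞, 0, 4, -∞]
  [-∞, -∞, 5, -∞, 0, -∞]
  [8, -2, -7, -∞, -∞, 0]
D(1):
  [0, -∞, 9, -∞, -∞, -∞]
  [-∞, 0, -∞, 0, -∞, -15]
  [-∞, -∞, 0, -∞, -∞, -2]
  [-∞, -2, -∞, 0, 4, -∞]
  [-∞, -∞, 5, -∞, 0, -∞]
  [8, -2, 17, -∞, -∞, 0]
D(2):
  [0, -∞, 9, -∞, -∞, -∞]
  [-∞, 0, -∞, 0, -∞, -15]
  [-∞, -∞, 0, -∞, -∞, -2]
  [-∞, -2, -∞, 0, 4, -17]
  [-∞, -∞, 5, -∞, 0, -∞]
  [8, -2, 17, -2, -∞, 0]
Detection: at round 3, diagonal entry (6, 6) turns strictly positive.
Key observation: the cycle 6->1->3->6 has total weight 8 + 9 + (-2), which is strictly positive.
Answer: DIVERGES — positive cycle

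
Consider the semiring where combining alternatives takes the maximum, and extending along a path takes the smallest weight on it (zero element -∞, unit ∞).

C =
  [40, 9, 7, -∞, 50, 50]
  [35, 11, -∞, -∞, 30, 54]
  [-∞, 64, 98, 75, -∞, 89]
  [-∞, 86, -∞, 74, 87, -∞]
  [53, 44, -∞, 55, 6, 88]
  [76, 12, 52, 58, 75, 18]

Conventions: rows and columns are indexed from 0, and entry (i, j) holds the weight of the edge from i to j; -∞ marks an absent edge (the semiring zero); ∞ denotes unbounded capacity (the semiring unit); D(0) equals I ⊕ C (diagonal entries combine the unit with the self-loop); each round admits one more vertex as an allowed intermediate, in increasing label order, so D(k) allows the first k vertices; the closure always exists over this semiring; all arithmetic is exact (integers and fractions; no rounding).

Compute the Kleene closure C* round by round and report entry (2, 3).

D(0):
  [∞, 9, 7, -∞, 50, 50]
  [35, ∞, -∞, -∞, 30, 54]
  [-∞, 64, ∞, 75, -∞, 89]
  [-∞, 86, -∞, ∞, 87, -∞]
  [53, 44, -∞, 55, ∞, 88]
  [76, 12, 52, 58, 75, ∞]
D(1):
  [∞, 9, 7, -∞, 50, 50]
  [35, ∞, 7, -∞, 35, 54]
  [-∞, 64, ∞, 75, -∞, 89]
  [-∞, 86, -∞, ∞, 87, -∞]
  [53, 44, 7, 55, ∞, 88]
  [76, 12, 52, 58, 75, ∞]
D(2):
  [∞, 9, 7, -∞, 50, 50]
  [35, ∞, 7, -∞, 35, 54]
  [35, 64, ∞, 75, 35, 89]
  [35, 86, 7, ∞, 87, 54]
  [53, 44, 7, 55, ∞, 88]
  [76, 12, 52, 58, 75, ∞]
D(3):
  [∞, 9, 7, 7, 50, 50]
  [35, ∞, 7, 7, 35, 54]
  [35, 64, ∞, 75, 35, 89]
  [35, 86, 7, ∞, 87, 54]
  [53, 44, 7, 55, ∞, 88]
  [76, 52, 52, 58, 75, ∞]
D(4):
  [∞, 9, 7, 7, 50, 50]
  [35, ∞, 7, 7, 35, 54]
  [35, 75, ∞, 75, 75, 89]
  [35, 86, 7, ∞, 87, 54]
  [53, 55, 7, 55, ∞, 88]
  [76, 58, 52, 58, 75, ∞]
D(5):
  [∞, 50, 7, 50, 50, 50]
  [35, ∞, 7, 35, 35, 54]
  [53, 75, ∞, 75, 75, 89]
  [53, 86, 7, ∞, 87, 87]
  [53, 55, 7, 55, ∞, 88]
  [76, 58, 52, 58, 75, ∞]
D(6):
  [∞, 50, 50, 50, 50, 50]
  [54, ∞, 52, 54, 54, 54]
  [76, 75, ∞, 75, 75, 89]
  [76, 86, 52, ∞, 87, 87]
  [76, 58, 52, 58, ∞, 88]
  [76, 58, 52, 58, 75, ∞]
Answer: C*[2][3] = 75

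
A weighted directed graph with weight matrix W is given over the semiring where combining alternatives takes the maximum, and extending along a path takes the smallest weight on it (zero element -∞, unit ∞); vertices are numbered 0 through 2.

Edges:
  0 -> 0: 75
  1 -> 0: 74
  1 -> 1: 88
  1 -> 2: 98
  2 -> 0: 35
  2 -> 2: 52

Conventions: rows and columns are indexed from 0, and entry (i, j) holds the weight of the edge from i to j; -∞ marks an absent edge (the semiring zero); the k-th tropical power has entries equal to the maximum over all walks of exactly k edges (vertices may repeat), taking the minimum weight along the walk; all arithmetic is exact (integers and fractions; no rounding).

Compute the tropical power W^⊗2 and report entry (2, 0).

W^⊗2:
  [75, -∞, -∞]
  [74, 88, 88]
  [35, -∞, 52]
Key observation: the optimum is the walk 2->0->0, with weight 35 min 75 = 35.
Optimal value attained by: walk 2->0->0.
Answer: (W^⊗2)[2][0] = 35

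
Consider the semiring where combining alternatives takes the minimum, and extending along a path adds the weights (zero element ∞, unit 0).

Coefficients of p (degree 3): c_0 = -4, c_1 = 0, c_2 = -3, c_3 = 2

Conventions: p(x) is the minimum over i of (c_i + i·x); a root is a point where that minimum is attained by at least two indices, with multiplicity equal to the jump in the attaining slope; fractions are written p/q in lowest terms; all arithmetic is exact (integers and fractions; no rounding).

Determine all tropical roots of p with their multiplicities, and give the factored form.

hull edge (i=0, c=-4) to (i=2, c=-3): slope 1/2, span 2
hull edge (i=2, c=-3) to (i=3, c=2): slope 5, span 1
Factored form: p(x) = 2 ⊗ (x ⊕ (-5)) ⊗ (x ⊕ (-1/2)) ⊗ (x ⊕ (-1/2))
Answer: roots = -5 (mult 1), -1/2 (mult 2)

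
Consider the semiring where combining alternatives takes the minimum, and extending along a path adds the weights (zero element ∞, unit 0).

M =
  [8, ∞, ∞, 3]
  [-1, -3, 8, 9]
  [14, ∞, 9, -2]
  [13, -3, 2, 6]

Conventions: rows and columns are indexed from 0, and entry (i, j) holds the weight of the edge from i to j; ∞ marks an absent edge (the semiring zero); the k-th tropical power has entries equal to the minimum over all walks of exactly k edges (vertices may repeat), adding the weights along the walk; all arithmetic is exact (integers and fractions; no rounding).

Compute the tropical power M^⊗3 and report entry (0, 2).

M^⊗2:
  [16, 0, 5, 9]
  [-4, -6, 5, 2]
  [11, -5, 0, 4]
  [-4, -6, 5, 0]
M^⊗3:
  [-1, -3, 8, 3]
  [-7, -9, 2, -1]
  [-6, -8, 3, -2]
  [-7, -9, 2, -1]
Key observation: the optimum is the walk 0->3->1->2, with weight 3 + (-3) + 8 = 8.
Optimal value attained by: walk 0->3->1->2.
Answer: (M^⊗3)[0][2] = 8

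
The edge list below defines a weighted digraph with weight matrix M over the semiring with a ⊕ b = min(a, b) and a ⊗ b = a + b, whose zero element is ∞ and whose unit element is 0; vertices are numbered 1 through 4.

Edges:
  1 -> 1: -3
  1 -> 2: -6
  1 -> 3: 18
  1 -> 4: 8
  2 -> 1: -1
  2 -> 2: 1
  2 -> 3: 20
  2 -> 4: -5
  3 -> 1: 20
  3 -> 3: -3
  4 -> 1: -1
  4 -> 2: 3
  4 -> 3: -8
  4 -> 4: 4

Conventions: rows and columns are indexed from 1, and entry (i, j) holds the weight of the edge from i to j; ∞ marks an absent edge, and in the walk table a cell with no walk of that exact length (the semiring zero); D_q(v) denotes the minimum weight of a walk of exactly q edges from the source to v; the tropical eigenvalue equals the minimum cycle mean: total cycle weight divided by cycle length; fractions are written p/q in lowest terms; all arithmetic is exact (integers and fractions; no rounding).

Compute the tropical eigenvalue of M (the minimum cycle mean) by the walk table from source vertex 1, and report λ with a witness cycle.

q=0: [0, ∞, ∞, ∞]
q=1: [-3, -6, 18, 8]
q=2: [-7, -9, 0, -11]
q=3: [-12, -13, -19, -14]
q=4: [-15, -18, -22, -18]
Optimal cycle mean attained by: cycle 1->2->4->1, total (-6) + (-5) + (-1), length 3.
Answer: λ = -4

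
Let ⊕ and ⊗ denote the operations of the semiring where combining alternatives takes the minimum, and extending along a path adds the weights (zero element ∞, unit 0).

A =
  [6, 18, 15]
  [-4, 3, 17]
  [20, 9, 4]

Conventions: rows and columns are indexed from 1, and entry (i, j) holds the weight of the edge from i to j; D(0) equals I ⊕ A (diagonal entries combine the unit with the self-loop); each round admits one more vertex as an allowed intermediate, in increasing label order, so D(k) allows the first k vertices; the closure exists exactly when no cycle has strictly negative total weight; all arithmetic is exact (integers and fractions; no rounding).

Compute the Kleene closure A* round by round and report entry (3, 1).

D(0):
  [0, 18, 15]
  [-4, 0, 17]
  [20, 9, 0]
D(1):
  [0, 18, 15]
  [-4, 0, 11]
  [20, 9, 0]
D(2):
  [0, 18, 15]
  [-4, 0, 11]
  [5, 9, 0]
D(3):
  [0, 18, 15]
  [-4, 0, 11]
  [5, 9, 0]
Answer: A*[3][1] = 5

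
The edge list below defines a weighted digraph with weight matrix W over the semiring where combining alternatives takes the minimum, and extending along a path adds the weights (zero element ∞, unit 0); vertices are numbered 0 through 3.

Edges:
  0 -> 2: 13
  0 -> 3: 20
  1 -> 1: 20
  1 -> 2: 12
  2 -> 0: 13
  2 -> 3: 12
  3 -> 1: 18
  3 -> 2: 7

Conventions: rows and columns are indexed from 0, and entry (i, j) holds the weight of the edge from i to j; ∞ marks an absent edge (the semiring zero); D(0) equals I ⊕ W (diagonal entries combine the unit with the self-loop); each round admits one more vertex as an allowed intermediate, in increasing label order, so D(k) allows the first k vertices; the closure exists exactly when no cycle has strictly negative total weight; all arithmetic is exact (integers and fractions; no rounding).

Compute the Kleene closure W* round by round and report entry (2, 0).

D(0):
  [0, ∞, 13, 20]
  [∞, 0, 12, ∞]
  [13, ∞, 0, 12]
  [∞, 18, 7, 0]
D(1):
  [0, ∞, 13, 20]
  [∞, 0, 12, ∞]
  [13, ∞, 0, 12]
  [∞, 18, 7, 0]
D(2):
  [0, ∞, 13, 20]
  [∞, 0, 12, ∞]
  [13, ∞, 0, 12]
  [∞, 18, 7, 0]
D(3):
  [0, ∞, 13, 20]
  [25, 0, 12, 24]
  [13, ∞, 0, 12]
  [20, 18, 7, 0]
D(4):
  [0, 38, 13, 20]
  [25, 0, 12, 24]
  [13, 30, 0, 12]
  [20, 18, 7, 0]
Answer: W*[2][0] = 13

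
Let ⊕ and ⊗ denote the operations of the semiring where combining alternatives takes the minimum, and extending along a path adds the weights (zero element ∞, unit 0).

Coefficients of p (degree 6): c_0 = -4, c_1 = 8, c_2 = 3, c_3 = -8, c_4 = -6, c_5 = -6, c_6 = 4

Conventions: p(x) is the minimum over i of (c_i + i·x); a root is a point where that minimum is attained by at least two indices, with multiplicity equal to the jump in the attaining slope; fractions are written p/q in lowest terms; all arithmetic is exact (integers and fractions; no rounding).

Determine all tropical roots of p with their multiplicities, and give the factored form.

hull edge (i=0, c=-4) to (i=3, c=-8): slope -4/3, span 3
hull edge (i=3, c=-8) to (i=5, c=-6): slope 1, span 2
hull edge (i=5, c=-6) to (i=6, c=4): slope 10, span 1
Factored form: p(x) = 4 ⊗ (x ⊕ (-10)) ⊗ (x ⊕ (-1)) ⊗ (x ⊕ (-1)) ⊗ (x ⊕ 4/3) ⊗ (x ⊕ 4/3) ⊗ (x ⊕ 4/3)
Answer: roots = -10 (mult 1), -1 (mult 2), 4/3 (mult 3)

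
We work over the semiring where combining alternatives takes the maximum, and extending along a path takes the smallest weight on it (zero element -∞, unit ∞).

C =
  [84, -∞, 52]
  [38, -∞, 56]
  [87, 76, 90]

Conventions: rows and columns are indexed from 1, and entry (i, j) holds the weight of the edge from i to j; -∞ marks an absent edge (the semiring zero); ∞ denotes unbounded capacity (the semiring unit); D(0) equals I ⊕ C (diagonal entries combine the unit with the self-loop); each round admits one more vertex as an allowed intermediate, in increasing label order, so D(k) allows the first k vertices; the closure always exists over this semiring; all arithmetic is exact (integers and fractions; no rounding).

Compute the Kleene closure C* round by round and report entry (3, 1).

D(0):
  [∞, -∞, 52]
  [38, ∞, 56]
  [87, 76, ∞]
D(1):
  [∞, -∞, 52]
  [38, ∞, 56]
  [87, 76, ∞]
D(2):
  [∞, -∞, 52]
  [38, ∞, 56]
  [87, 76, ∞]
D(3):
  [∞, 52, 52]
  [56, ∞, 56]
  [87, 76, ∞]
Answer: C*[3][1] = 87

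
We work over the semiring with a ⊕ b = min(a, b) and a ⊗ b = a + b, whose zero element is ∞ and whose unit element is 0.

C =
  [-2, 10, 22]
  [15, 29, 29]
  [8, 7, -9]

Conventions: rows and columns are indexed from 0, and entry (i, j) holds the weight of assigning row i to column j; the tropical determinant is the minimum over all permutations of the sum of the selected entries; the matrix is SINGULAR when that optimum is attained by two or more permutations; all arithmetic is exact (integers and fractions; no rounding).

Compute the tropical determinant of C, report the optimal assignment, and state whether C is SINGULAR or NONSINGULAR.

σ = (0, 1, 2): (-2) + 29 + (-9) = 18
σ = (0, 2, 1): (-2) + 29 + 7 = 34
σ = (1, 0, 2): 10 + 15 + (-9) = 16
σ = (1, 2, 0): 10 + 29 + 8 = 47
σ = (2, 0, 1): 22 + 15 + 7 = 44
σ = (2, 1, 0): 22 + 29 + 8 = 59
Optimal value attained by: σ = (1, 0, 2).
Answer: det⊕(C) = 16; verdict: NONSINGULAR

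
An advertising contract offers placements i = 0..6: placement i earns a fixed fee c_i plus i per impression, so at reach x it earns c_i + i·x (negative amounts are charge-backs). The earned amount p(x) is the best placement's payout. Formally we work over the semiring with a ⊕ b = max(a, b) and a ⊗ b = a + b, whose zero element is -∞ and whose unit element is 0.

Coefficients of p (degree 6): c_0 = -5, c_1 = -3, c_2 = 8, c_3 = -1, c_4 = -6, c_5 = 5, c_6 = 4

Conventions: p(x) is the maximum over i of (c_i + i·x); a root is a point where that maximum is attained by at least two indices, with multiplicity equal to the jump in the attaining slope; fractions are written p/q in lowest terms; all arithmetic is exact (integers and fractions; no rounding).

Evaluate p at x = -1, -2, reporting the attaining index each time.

p(-1) = max(-5+0·(-1)=-5, -3+1·(-1)=-4, 8+2·(-1)=6, -1+3·(-1)=-4, -6+4·(-1)=-10, 5+5·(-1)=0, 4+6·(-1)=-2) = 6 (attained by i=2)
p(-2) = max(-5+0·(-2)=-5, -3+1·(-2)=-5, 8+2·(-2)=4, -1+3·(-2)=-7, -6+4·(-2)=-14, 5+5·(-2)=-5, 4+6·(-2)=-8) = 4 (attained by i=2)
Answer: p(-1) = 6; p(-2) = 4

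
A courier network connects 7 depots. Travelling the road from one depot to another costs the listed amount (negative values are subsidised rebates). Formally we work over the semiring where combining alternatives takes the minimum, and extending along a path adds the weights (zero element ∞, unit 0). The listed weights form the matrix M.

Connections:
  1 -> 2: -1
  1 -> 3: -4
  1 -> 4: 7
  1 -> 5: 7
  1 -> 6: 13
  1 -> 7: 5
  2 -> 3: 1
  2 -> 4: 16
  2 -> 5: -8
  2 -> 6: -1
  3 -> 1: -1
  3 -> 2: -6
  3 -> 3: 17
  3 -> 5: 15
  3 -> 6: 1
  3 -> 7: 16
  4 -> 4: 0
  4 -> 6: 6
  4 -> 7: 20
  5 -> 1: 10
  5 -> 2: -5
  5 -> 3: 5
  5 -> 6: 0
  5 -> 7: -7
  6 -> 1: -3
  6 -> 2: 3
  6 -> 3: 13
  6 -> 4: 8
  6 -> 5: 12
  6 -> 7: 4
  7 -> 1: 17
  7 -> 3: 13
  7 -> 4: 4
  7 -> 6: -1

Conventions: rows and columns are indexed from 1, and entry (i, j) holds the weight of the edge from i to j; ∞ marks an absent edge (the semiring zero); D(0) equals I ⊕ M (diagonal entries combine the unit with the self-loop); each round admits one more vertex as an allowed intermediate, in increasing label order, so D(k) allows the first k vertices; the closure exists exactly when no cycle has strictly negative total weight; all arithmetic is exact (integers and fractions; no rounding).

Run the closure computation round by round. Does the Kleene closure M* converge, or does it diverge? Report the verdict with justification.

D(0):
  [0, -1, -4, 7, 7, 13, 5]
  [∞, 0, 1, 16, -8, -1, ∞]
  [-1, -6, 0, ∞, 15, 1, 16]
  [∞, ∞, ∞, 0, ∞, 6, 20]
  [10, -5, 5, ∞, 0, 0, -7]
  [-3, 3, 13, 8, 12, 0, 4]
  [17, ∞, 13, 4, ∞, -1, 0]
Detection: at round 1, diagonal entry (3, 3) turns strictly negative.
Key observation: the cycle 3->1->3 has total weight (-1) + (-4), which is strictly negative.
Answer: DIVERGES — negative cycle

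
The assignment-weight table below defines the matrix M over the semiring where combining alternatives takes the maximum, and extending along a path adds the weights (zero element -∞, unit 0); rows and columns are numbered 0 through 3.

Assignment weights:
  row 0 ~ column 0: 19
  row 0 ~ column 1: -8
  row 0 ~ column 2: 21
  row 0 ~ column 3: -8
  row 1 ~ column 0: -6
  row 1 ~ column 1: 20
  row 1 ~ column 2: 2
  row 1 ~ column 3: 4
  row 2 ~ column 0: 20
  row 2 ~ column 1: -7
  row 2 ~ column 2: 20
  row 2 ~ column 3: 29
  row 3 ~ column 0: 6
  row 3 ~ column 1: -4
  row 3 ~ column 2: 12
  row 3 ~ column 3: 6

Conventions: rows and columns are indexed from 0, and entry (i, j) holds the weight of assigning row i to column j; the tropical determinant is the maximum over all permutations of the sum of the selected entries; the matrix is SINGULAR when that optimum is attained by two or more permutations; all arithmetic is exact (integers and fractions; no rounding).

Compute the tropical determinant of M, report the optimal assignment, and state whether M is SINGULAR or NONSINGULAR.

σ = (0, 1, 2, 3): 19 + 20 + 20 + 6 = 65
σ = (0, 1, 3, 2): 19 + 20 + 29 + 12 = 80
σ = (0, 2, 1, 3): 19 + 2 + (-7) + 6 = 20
σ = (0, 2, 3, 1): 19 + 2 + 29 + (-4) = 46
σ = (0, 3, 1, 2): 19 + 4 + (-7) + 12 = 28
σ = (0, 3, 2, 1): 19 + 4 + 20 + (-4) = 39
σ = (1, 0, 2, 3): (-8) + (-6) + 20 + 6 = 12
σ = (1, 0, 3, 2): (-8) + (-6) + 29 + 12 = 27
σ = (1, 2, 0, 3): (-8) + 2 + 20 + 6 = 20
σ = (1, 2, 3, 0): (-8) + 2 + 29 + 6 = 29
σ = (1, 3, 0, 2): (-8) + 4 + 20 + 12 = 28
σ = (1, 3, 2, 0): (-8) + 4 + 20 + 6 = 22
σ = (2, 0, 1, 3): 21 + (-6) + (-7) + 6 = 14
σ = (2, 0, 3, 1): 21 + (-6) + 29 + (-4) = 40
σ = (2, 1, 0, 3): 21 + 20 + 20 + 6 = 67
σ = (2, 1, 3, 0): 21 + 20 + 29 + 6 = 76
σ = (2, 3, 0, 1): 21 + 4 + 20 + (-4) = 41
σ = (2, 3, 1, 0): 21 + 4 + (-7) + 6 = 24
σ = (3, 0, 1, 2): (-8) + (-6) + (-7) + 12 = -9
σ = (3, 0, 2, 1): (-8) + (-6) + 20 + (-4) = 2
σ = (3, 1, 0, 2): (-8) + 20 + 20 + 12 = 44
σ = (3, 1, 2, 0): (-8) + 20 + 20 + 6 = 38
σ = (3, 2, 0, 1): (-8) + 2 + 20 + (-4) = 10
σ = (3, 2, 1, 0): (-8) + 2 + (-7) + 6 = -7
Optimal value attained by: σ = (0, 1, 3, 2).
Answer: det⊕(M) = 80; verdict: NONSINGULAR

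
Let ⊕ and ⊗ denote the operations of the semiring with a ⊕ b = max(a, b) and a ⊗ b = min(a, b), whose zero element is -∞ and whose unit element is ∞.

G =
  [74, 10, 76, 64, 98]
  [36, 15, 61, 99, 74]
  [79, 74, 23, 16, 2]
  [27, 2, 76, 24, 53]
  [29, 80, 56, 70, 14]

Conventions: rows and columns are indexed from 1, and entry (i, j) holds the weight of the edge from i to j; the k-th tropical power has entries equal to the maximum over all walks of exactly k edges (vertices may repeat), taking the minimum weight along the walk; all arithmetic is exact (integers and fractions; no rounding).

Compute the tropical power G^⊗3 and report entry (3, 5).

G^⊗2:
  [76, 80, 74, 70, 74]
  [61, 74, 76, 70, 53]
  [74, 23, 76, 74, 79]
  [76, 74, 53, 53, 27]
  [56, 56, 70, 80, 74]
G^⊗3:
  [74, 74, 76, 80, 76]
  [76, 74, 70, 74, 74]
  [76, 79, 74, 70, 74]
  [74, 53, 76, 74, 76]
  [70, 74, 76, 70, 56]
Key observation: the optimum is the walk 3->1->1->5, with weight 79 min 74 min 98 = 74.
Optimal value attained by: walk 3->1->1->5.
Answer: (G^⊗3)[3][5] = 74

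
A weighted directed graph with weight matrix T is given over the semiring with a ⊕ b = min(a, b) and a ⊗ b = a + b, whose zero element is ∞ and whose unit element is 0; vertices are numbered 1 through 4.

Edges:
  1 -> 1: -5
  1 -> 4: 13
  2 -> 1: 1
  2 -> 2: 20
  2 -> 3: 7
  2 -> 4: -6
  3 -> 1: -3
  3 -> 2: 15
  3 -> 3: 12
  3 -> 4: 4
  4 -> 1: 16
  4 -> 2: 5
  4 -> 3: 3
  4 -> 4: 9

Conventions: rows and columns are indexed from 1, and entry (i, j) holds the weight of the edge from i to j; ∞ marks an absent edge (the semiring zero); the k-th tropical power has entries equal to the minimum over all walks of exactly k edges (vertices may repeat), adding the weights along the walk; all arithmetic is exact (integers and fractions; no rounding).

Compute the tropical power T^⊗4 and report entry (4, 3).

T^⊗2:
  [-10, 18, 16, 8]
  [-4, -1, -3, 3]
  [-8, 9, 7, 9]
  [0, 14, 12, -1]
T^⊗3:
  [-15, 13, 11, 3]
  [-9, 8, 6, -7]
  [-13, 14, 12, 3]
  [-5, 4, 2, 8]
T^⊗4:
  [-20, 8, 6, -2]
  [-14, -2, -4, 2]
  [-18, 8, 6, 0]
  [-10, 13, 11, -2]
Key observation: the optimum is the walk 4->2->4->2->3, with weight 5 + (-6) + 5 + 7 = 11.
Optimal value attained by: walk 4->2->4->2->3.
Answer: (T^⊗4)[4][3] = 11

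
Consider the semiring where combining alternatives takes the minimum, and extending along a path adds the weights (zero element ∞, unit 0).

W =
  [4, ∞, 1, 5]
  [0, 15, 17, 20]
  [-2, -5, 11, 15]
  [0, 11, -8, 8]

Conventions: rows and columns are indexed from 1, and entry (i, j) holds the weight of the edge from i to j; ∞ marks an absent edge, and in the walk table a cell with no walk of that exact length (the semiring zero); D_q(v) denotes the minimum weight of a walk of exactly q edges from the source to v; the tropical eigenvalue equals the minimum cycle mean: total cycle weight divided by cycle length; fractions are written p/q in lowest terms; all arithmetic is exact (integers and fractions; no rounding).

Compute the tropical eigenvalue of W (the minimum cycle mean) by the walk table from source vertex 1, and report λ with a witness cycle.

q=0: [0, ∞, ∞, ∞]
q=1: [4, ∞, 1, 5]
q=2: [-1, -4, -3, 9]
q=3: [-5, -8, 0, 4]
q=4: [-8, -5, -4, 0]
Optimal cycle mean attained by: cycle 1->4->3->2->1, total 5 + (-8) + (-5) + 0, length 4.
Answer: λ = -2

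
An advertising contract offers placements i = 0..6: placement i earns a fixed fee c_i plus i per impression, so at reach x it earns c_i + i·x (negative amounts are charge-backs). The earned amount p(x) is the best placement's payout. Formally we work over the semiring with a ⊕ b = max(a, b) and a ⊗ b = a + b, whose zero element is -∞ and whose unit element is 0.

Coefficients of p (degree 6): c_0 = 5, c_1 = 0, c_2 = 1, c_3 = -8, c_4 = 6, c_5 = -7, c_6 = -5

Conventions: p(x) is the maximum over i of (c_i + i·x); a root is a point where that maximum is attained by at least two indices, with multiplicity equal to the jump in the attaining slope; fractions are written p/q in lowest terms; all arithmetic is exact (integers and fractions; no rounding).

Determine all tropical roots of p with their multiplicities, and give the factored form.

hull edge (i=0, c=5) to (i=4, c=6): slope 1/4, span 4
hull edge (i=4, c=6) to (i=6, c=-5): slope -11/2, span 2
Factored form: p(x) = -5 ⊗ (x ⊕ (-1/4)) ⊗ (x ⊕ (-1/4)) ⊗ (x ⊕ (-1/4)) ⊗ (x ⊕ (-1/4)) ⊗ (x ⊕ 11/2) ⊗ (x ⊕ 11/2)
Answer: roots = -1/4 (mult 4), 11/2 (mult 2)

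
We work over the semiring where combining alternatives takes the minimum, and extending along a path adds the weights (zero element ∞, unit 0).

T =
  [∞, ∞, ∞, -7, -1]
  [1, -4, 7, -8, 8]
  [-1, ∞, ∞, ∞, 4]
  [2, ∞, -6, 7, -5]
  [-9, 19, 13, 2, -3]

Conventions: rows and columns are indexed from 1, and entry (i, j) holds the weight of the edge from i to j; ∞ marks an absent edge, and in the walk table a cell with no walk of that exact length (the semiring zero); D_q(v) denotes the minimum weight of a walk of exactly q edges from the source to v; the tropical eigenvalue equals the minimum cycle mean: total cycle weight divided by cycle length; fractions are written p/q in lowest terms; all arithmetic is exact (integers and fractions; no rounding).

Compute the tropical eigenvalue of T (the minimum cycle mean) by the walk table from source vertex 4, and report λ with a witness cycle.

q=0: [∞, ∞, ∞, 0, ∞]
q=1: [2, ∞, -6, 7, -5]
q=2: [-14, 14, 1, -5, -8]
q=3: [-17, 10, -11, -21, -15]
q=4: [-24, 4, -27, -24, -26]
q=5: [-35, -7, -30, -31, -29]
Optimal cycle mean attained by: cycle 1->4->5->1, total (-7) + (-5) + (-9), length 3.
Answer: λ = -7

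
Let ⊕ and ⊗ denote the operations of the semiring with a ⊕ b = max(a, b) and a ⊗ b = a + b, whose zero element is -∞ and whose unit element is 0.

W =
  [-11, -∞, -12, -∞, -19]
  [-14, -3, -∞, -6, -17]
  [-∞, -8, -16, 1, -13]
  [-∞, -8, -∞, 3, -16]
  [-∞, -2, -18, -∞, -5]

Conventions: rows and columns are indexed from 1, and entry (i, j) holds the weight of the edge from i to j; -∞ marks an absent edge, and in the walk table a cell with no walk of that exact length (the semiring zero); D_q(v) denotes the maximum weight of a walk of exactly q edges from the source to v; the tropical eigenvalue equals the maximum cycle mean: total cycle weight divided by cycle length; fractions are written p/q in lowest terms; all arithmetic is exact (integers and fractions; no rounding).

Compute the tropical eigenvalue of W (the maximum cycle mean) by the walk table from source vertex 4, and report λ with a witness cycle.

q=0: [-∞, -∞, -∞, 0, -∞]
q=1: [-∞, -8, -∞, 3, -16]
q=2: [-22, -5, -34, 6, -13]
q=3: [-19, -2, -31, 9, -10]
q=4: [-16, 1, -28, 12, -7]
q=5: [-13, 4, -25, 15, -4]
Optimal cycle mean attained by: cycle 4->4, total 3, length 1.
Answer: λ = 3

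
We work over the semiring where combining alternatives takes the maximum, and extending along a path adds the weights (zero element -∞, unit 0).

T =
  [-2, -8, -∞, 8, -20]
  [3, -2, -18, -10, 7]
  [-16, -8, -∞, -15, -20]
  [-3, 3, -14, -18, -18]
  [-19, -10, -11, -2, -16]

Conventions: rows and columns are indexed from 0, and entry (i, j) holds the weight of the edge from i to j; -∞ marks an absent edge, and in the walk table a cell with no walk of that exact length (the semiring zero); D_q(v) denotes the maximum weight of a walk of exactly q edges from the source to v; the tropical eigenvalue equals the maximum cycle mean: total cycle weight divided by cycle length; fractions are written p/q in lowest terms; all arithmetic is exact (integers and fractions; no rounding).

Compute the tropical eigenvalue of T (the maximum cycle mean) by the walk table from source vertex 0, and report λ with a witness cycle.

q=0: [0, -∞, -∞, -∞, -∞]
q=1: [-2, -8, -∞, 8, -20]
q=2: [5, 11, -6, 6, -1]
q=3: [14, 9, -7, 13, 18]
q=4: [12, 16, 7, 22, 16]
q=5: [19, 25, 8, 20, 23]
Optimal cycle mean attained by: cycle 0->3->1->0, total 8 + 3 + 3, length 3.
Answer: λ = 14/3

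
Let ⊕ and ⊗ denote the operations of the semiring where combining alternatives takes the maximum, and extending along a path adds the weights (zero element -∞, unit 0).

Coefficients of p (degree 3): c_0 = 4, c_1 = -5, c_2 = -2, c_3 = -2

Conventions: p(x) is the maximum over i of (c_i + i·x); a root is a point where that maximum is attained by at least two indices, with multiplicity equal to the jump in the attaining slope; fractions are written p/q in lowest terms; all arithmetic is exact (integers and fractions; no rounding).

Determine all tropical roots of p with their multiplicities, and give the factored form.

hull edge (i=0, c=4) to (i=3, c=-2): slope -2, span 3
Factored form: p(x) = -2 ⊗ (x ⊕ 2) ⊗ (x ⊕ 2) ⊗ (x ⊕ 2)
Answer: roots = 2 (mult 3)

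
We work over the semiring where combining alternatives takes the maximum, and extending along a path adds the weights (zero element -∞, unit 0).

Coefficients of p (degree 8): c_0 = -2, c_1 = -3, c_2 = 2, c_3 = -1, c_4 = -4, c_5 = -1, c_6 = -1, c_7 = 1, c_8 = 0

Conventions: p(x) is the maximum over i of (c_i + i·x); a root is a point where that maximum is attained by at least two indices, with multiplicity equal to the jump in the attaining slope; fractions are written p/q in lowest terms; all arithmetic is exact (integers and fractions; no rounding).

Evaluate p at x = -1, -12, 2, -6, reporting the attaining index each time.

p(-1) = max(-2+0·(-1)=-2, -3+1·(-1)=-4, 2+2·(-1)=0, -1+3·(-1)=-4, -4+4·(-1)=-8, -1+5·(-1)=-6, -1+6·(-1)=-7, 1+7·(-1)=-6, 0+8·(-1)=-8) = 0 (attained by i=2)
p(-12) = max(-2+0·(-12)=-2, -3+1·(-12)=-15, 2+2·(-12)=-22, -1+3·(-12)=-37, -4+4·(-12)=-52, -1+5·(-12)=-61, -1+6·(-12)=-73, 1+7·(-12)=-83, 0+8·(-12)=-96) = -2 (attained by i=0)
p(2) = max(-2+0·2=-2, -3+1·2=-1, 2+2·2=6, -1+3·2=5, -4+4·2=4, -1+5·2=9, -1+6·2=11, 1+7·2=15, 0+8·2=16) = 16 (attained by i=8)
p(-6) = max(-2+0·(-6)=-2, -3+1·(-6)=-9, 2+2·(-6)=-10, -1+3·(-6)=-19, -4+4·(-6)=-28, -1+5·(-6)=-31, -1+6·(-6)=-37, 1+7·(-6)=-41, 0+8·(-6)=-48) = -2 (attained by i=0)
Answer: p(-1) = 0; p(-12) = -2; p(2) = 16; p(-6) = -2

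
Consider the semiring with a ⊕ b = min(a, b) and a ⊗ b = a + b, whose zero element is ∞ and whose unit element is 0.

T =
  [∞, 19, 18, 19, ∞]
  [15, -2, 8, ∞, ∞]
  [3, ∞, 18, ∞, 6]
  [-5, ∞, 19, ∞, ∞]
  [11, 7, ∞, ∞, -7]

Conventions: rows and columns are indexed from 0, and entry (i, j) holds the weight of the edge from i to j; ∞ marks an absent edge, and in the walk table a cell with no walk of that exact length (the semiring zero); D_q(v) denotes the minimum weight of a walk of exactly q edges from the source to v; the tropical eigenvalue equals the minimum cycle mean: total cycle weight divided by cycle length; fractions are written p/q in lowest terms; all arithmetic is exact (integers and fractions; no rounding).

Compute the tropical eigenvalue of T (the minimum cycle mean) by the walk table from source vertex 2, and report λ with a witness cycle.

q=0: [∞, ∞, 0, ∞, ∞]
q=1: [3, ∞, 18, ∞, 6]
q=2: [17, 13, 21, 22, -1]
q=3: [10, 6, 21, 36, -8]
q=4: [3, -1, 14, 29, -15]
q=5: [-4, -8, 7, 22, -22]
Optimal cycle mean attained by: cycle 4->4, total (-7), length 1.
Answer: λ = -7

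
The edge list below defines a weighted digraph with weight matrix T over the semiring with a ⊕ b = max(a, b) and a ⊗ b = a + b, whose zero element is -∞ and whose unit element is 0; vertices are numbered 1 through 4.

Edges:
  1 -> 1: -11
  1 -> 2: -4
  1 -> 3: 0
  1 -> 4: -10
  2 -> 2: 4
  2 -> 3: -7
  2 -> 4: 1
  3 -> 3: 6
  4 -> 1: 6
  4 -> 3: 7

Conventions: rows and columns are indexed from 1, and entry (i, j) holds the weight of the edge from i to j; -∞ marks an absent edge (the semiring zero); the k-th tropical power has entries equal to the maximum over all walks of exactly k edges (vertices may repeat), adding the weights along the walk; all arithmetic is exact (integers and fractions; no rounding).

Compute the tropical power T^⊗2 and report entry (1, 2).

T^⊗2:
  [-4, 0, 6, -3]
  [7, 8, 8, 5]
  [-∞, -∞, 12, -∞]
  [-5, 2, 13, -4]
Key observation: the optimum is the walk 1->2->2, with weight (-4) + 4 = 0.
Optimal value attained by: walk 1->2->2.
Answer: (T^⊗2)[1][2] = 0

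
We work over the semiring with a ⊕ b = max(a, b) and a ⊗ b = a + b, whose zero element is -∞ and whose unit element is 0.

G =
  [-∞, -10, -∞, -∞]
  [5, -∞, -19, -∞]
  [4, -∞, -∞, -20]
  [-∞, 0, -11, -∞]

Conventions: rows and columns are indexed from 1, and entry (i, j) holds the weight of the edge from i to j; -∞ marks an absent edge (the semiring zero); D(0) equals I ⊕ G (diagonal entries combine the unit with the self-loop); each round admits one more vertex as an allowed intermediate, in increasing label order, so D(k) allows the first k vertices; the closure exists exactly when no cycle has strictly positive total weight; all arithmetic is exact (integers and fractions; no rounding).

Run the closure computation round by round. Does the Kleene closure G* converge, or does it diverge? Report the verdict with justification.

D(0):
  [0, -10, -∞, -∞]
  [5, 0, -19, -∞]
  [4, -∞, 0, -20]
  [-∞, 0, -11, 0]
D(1):
  [0, -10, -∞, -∞]
  [5, 0, -19, -∞]
  [4, -6, 0, -20]
  [-∞, 0, -11, 0]
D(2):
  [0, -10, -29, -∞]
  [5, 0, -19, -∞]
  [4, -6, 0, -20]
  [5, 0, -11, 0]
D(3):
  [0, -10, -29, -49]
  [5, 0, -19, -39]
  [4, -6, 0, -20]
  [5, 0, -11, 0]
D(4):
  [0, -10, -29, -49]
  [5, 0, -19, -39]
  [4, -6, 0, -20]
  [5, 0, -11, 0]
Key observation: every diagonal entry stays at the unit through all rounds, so no improving cycle exists.
Answer: CONVERGES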